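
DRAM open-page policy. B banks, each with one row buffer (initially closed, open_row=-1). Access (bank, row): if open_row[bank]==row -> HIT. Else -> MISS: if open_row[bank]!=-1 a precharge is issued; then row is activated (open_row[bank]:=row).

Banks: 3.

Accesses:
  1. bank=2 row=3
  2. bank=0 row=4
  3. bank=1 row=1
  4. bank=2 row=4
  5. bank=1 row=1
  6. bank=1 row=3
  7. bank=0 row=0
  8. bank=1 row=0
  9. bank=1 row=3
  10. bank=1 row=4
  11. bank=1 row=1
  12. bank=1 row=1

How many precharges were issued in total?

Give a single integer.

Acc 1: bank2 row3 -> MISS (open row3); precharges=0
Acc 2: bank0 row4 -> MISS (open row4); precharges=0
Acc 3: bank1 row1 -> MISS (open row1); precharges=0
Acc 4: bank2 row4 -> MISS (open row4); precharges=1
Acc 5: bank1 row1 -> HIT
Acc 6: bank1 row3 -> MISS (open row3); precharges=2
Acc 7: bank0 row0 -> MISS (open row0); precharges=3
Acc 8: bank1 row0 -> MISS (open row0); precharges=4
Acc 9: bank1 row3 -> MISS (open row3); precharges=5
Acc 10: bank1 row4 -> MISS (open row4); precharges=6
Acc 11: bank1 row1 -> MISS (open row1); precharges=7
Acc 12: bank1 row1 -> HIT

Answer: 7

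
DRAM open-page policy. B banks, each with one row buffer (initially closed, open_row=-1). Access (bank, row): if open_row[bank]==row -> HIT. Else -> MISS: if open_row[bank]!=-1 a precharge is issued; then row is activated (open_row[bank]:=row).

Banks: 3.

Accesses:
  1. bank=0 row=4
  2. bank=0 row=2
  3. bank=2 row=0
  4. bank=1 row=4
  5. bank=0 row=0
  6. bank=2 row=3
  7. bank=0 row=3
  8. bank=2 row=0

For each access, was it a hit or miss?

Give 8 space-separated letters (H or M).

Answer: M M M M M M M M

Derivation:
Acc 1: bank0 row4 -> MISS (open row4); precharges=0
Acc 2: bank0 row2 -> MISS (open row2); precharges=1
Acc 3: bank2 row0 -> MISS (open row0); precharges=1
Acc 4: bank1 row4 -> MISS (open row4); precharges=1
Acc 5: bank0 row0 -> MISS (open row0); precharges=2
Acc 6: bank2 row3 -> MISS (open row3); precharges=3
Acc 7: bank0 row3 -> MISS (open row3); precharges=4
Acc 8: bank2 row0 -> MISS (open row0); precharges=5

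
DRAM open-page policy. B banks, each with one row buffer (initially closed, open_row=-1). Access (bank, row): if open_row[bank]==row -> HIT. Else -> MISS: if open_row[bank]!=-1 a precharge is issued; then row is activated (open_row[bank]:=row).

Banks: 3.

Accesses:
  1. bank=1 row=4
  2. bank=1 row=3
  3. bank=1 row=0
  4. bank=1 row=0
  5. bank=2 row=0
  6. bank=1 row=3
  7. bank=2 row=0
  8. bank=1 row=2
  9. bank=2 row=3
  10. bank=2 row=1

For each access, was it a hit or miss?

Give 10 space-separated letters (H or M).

Answer: M M M H M M H M M M

Derivation:
Acc 1: bank1 row4 -> MISS (open row4); precharges=0
Acc 2: bank1 row3 -> MISS (open row3); precharges=1
Acc 3: bank1 row0 -> MISS (open row0); precharges=2
Acc 4: bank1 row0 -> HIT
Acc 5: bank2 row0 -> MISS (open row0); precharges=2
Acc 6: bank1 row3 -> MISS (open row3); precharges=3
Acc 7: bank2 row0 -> HIT
Acc 8: bank1 row2 -> MISS (open row2); precharges=4
Acc 9: bank2 row3 -> MISS (open row3); precharges=5
Acc 10: bank2 row1 -> MISS (open row1); precharges=6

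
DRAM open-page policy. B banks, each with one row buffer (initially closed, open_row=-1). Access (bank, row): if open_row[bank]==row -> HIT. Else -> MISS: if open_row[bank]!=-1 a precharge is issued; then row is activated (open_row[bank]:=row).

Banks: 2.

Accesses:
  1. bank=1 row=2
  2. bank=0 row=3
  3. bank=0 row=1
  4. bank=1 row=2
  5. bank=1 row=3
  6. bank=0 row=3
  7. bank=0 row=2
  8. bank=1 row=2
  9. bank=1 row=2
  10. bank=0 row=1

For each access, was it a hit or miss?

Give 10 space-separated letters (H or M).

Acc 1: bank1 row2 -> MISS (open row2); precharges=0
Acc 2: bank0 row3 -> MISS (open row3); precharges=0
Acc 3: bank0 row1 -> MISS (open row1); precharges=1
Acc 4: bank1 row2 -> HIT
Acc 5: bank1 row3 -> MISS (open row3); precharges=2
Acc 6: bank0 row3 -> MISS (open row3); precharges=3
Acc 7: bank0 row2 -> MISS (open row2); precharges=4
Acc 8: bank1 row2 -> MISS (open row2); precharges=5
Acc 9: bank1 row2 -> HIT
Acc 10: bank0 row1 -> MISS (open row1); precharges=6

Answer: M M M H M M M M H M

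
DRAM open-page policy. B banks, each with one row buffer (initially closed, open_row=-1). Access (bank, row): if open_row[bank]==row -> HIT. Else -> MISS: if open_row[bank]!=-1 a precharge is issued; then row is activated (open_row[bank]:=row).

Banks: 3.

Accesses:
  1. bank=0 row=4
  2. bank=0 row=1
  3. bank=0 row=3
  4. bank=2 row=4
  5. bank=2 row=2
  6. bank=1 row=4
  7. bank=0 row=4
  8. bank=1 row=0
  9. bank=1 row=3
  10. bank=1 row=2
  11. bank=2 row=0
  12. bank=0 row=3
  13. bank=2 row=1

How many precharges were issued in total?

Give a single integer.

Answer: 10

Derivation:
Acc 1: bank0 row4 -> MISS (open row4); precharges=0
Acc 2: bank0 row1 -> MISS (open row1); precharges=1
Acc 3: bank0 row3 -> MISS (open row3); precharges=2
Acc 4: bank2 row4 -> MISS (open row4); precharges=2
Acc 5: bank2 row2 -> MISS (open row2); precharges=3
Acc 6: bank1 row4 -> MISS (open row4); precharges=3
Acc 7: bank0 row4 -> MISS (open row4); precharges=4
Acc 8: bank1 row0 -> MISS (open row0); precharges=5
Acc 9: bank1 row3 -> MISS (open row3); precharges=6
Acc 10: bank1 row2 -> MISS (open row2); precharges=7
Acc 11: bank2 row0 -> MISS (open row0); precharges=8
Acc 12: bank0 row3 -> MISS (open row3); precharges=9
Acc 13: bank2 row1 -> MISS (open row1); precharges=10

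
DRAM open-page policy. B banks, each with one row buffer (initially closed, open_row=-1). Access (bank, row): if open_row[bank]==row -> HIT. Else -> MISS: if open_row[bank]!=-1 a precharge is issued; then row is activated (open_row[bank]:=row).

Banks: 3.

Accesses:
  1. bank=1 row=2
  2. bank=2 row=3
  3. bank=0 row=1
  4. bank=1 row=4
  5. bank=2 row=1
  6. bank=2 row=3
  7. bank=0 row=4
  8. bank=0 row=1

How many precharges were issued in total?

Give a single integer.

Acc 1: bank1 row2 -> MISS (open row2); precharges=0
Acc 2: bank2 row3 -> MISS (open row3); precharges=0
Acc 3: bank0 row1 -> MISS (open row1); precharges=0
Acc 4: bank1 row4 -> MISS (open row4); precharges=1
Acc 5: bank2 row1 -> MISS (open row1); precharges=2
Acc 6: bank2 row3 -> MISS (open row3); precharges=3
Acc 7: bank0 row4 -> MISS (open row4); precharges=4
Acc 8: bank0 row1 -> MISS (open row1); precharges=5

Answer: 5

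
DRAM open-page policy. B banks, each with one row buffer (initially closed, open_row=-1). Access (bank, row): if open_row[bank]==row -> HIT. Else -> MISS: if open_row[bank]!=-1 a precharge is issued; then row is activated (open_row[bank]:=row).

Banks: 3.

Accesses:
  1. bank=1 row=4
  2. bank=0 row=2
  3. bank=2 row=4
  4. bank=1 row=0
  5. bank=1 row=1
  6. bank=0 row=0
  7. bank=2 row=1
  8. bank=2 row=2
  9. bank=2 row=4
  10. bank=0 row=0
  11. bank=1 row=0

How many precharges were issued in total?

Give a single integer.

Acc 1: bank1 row4 -> MISS (open row4); precharges=0
Acc 2: bank0 row2 -> MISS (open row2); precharges=0
Acc 3: bank2 row4 -> MISS (open row4); precharges=0
Acc 4: bank1 row0 -> MISS (open row0); precharges=1
Acc 5: bank1 row1 -> MISS (open row1); precharges=2
Acc 6: bank0 row0 -> MISS (open row0); precharges=3
Acc 7: bank2 row1 -> MISS (open row1); precharges=4
Acc 8: bank2 row2 -> MISS (open row2); precharges=5
Acc 9: bank2 row4 -> MISS (open row4); precharges=6
Acc 10: bank0 row0 -> HIT
Acc 11: bank1 row0 -> MISS (open row0); precharges=7

Answer: 7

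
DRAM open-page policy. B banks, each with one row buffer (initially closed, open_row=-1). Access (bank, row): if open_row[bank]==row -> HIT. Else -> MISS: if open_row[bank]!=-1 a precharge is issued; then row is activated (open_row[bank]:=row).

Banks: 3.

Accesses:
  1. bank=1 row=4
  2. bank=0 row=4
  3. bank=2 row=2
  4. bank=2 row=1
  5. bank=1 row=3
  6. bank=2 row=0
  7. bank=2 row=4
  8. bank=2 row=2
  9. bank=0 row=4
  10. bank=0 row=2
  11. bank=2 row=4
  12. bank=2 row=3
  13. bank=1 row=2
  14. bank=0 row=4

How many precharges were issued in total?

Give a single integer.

Acc 1: bank1 row4 -> MISS (open row4); precharges=0
Acc 2: bank0 row4 -> MISS (open row4); precharges=0
Acc 3: bank2 row2 -> MISS (open row2); precharges=0
Acc 4: bank2 row1 -> MISS (open row1); precharges=1
Acc 5: bank1 row3 -> MISS (open row3); precharges=2
Acc 6: bank2 row0 -> MISS (open row0); precharges=3
Acc 7: bank2 row4 -> MISS (open row4); precharges=4
Acc 8: bank2 row2 -> MISS (open row2); precharges=5
Acc 9: bank0 row4 -> HIT
Acc 10: bank0 row2 -> MISS (open row2); precharges=6
Acc 11: bank2 row4 -> MISS (open row4); precharges=7
Acc 12: bank2 row3 -> MISS (open row3); precharges=8
Acc 13: bank1 row2 -> MISS (open row2); precharges=9
Acc 14: bank0 row4 -> MISS (open row4); precharges=10

Answer: 10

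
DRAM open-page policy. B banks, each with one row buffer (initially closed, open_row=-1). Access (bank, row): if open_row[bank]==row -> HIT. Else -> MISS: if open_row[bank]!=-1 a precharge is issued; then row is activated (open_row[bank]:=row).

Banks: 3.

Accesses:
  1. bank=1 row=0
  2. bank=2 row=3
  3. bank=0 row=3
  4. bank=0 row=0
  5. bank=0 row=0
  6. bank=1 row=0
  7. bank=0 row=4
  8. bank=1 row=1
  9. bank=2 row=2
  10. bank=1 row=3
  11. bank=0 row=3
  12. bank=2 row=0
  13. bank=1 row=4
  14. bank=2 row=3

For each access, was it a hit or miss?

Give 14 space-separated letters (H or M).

Acc 1: bank1 row0 -> MISS (open row0); precharges=0
Acc 2: bank2 row3 -> MISS (open row3); precharges=0
Acc 3: bank0 row3 -> MISS (open row3); precharges=0
Acc 4: bank0 row0 -> MISS (open row0); precharges=1
Acc 5: bank0 row0 -> HIT
Acc 6: bank1 row0 -> HIT
Acc 7: bank0 row4 -> MISS (open row4); precharges=2
Acc 8: bank1 row1 -> MISS (open row1); precharges=3
Acc 9: bank2 row2 -> MISS (open row2); precharges=4
Acc 10: bank1 row3 -> MISS (open row3); precharges=5
Acc 11: bank0 row3 -> MISS (open row3); precharges=6
Acc 12: bank2 row0 -> MISS (open row0); precharges=7
Acc 13: bank1 row4 -> MISS (open row4); precharges=8
Acc 14: bank2 row3 -> MISS (open row3); precharges=9

Answer: M M M M H H M M M M M M M M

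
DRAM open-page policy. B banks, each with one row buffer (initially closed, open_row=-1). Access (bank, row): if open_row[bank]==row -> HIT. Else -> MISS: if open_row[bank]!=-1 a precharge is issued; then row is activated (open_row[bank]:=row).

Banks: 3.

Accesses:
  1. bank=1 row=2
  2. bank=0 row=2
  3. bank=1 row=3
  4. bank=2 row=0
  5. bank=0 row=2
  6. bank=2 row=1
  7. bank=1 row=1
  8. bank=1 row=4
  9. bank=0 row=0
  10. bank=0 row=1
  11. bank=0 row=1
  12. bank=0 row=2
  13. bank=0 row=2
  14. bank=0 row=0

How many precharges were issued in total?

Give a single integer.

Answer: 8

Derivation:
Acc 1: bank1 row2 -> MISS (open row2); precharges=0
Acc 2: bank0 row2 -> MISS (open row2); precharges=0
Acc 3: bank1 row3 -> MISS (open row3); precharges=1
Acc 4: bank2 row0 -> MISS (open row0); precharges=1
Acc 5: bank0 row2 -> HIT
Acc 6: bank2 row1 -> MISS (open row1); precharges=2
Acc 7: bank1 row1 -> MISS (open row1); precharges=3
Acc 8: bank1 row4 -> MISS (open row4); precharges=4
Acc 9: bank0 row0 -> MISS (open row0); precharges=5
Acc 10: bank0 row1 -> MISS (open row1); precharges=6
Acc 11: bank0 row1 -> HIT
Acc 12: bank0 row2 -> MISS (open row2); precharges=7
Acc 13: bank0 row2 -> HIT
Acc 14: bank0 row0 -> MISS (open row0); precharges=8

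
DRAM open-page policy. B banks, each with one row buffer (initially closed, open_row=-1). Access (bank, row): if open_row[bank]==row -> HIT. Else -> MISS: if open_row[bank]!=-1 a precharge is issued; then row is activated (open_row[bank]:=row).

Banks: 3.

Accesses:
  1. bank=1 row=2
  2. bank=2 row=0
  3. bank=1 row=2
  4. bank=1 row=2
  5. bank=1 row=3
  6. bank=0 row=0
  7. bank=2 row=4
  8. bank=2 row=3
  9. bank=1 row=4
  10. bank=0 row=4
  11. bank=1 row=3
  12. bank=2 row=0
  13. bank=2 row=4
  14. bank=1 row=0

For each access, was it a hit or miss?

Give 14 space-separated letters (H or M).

Answer: M M H H M M M M M M M M M M

Derivation:
Acc 1: bank1 row2 -> MISS (open row2); precharges=0
Acc 2: bank2 row0 -> MISS (open row0); precharges=0
Acc 3: bank1 row2 -> HIT
Acc 4: bank1 row2 -> HIT
Acc 5: bank1 row3 -> MISS (open row3); precharges=1
Acc 6: bank0 row0 -> MISS (open row0); precharges=1
Acc 7: bank2 row4 -> MISS (open row4); precharges=2
Acc 8: bank2 row3 -> MISS (open row3); precharges=3
Acc 9: bank1 row4 -> MISS (open row4); precharges=4
Acc 10: bank0 row4 -> MISS (open row4); precharges=5
Acc 11: bank1 row3 -> MISS (open row3); precharges=6
Acc 12: bank2 row0 -> MISS (open row0); precharges=7
Acc 13: bank2 row4 -> MISS (open row4); precharges=8
Acc 14: bank1 row0 -> MISS (open row0); precharges=9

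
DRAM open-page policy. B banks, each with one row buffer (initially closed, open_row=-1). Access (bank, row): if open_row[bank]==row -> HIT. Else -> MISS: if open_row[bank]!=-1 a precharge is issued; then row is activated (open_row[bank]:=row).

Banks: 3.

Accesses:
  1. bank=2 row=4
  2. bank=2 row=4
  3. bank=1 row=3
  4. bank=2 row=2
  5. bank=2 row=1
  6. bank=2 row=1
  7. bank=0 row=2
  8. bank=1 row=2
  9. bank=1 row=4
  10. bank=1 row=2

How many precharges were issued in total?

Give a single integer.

Answer: 5

Derivation:
Acc 1: bank2 row4 -> MISS (open row4); precharges=0
Acc 2: bank2 row4 -> HIT
Acc 3: bank1 row3 -> MISS (open row3); precharges=0
Acc 4: bank2 row2 -> MISS (open row2); precharges=1
Acc 5: bank2 row1 -> MISS (open row1); precharges=2
Acc 6: bank2 row1 -> HIT
Acc 7: bank0 row2 -> MISS (open row2); precharges=2
Acc 8: bank1 row2 -> MISS (open row2); precharges=3
Acc 9: bank1 row4 -> MISS (open row4); precharges=4
Acc 10: bank1 row2 -> MISS (open row2); precharges=5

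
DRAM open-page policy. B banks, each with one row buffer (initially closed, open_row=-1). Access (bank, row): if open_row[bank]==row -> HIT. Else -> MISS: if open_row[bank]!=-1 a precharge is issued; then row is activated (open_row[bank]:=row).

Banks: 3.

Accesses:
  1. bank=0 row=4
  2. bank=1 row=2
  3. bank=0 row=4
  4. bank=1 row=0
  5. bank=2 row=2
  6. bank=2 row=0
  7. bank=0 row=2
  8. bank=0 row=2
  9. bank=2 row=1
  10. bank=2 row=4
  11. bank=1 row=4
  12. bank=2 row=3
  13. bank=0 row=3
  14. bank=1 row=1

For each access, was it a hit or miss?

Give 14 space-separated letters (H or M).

Acc 1: bank0 row4 -> MISS (open row4); precharges=0
Acc 2: bank1 row2 -> MISS (open row2); precharges=0
Acc 3: bank0 row4 -> HIT
Acc 4: bank1 row0 -> MISS (open row0); precharges=1
Acc 5: bank2 row2 -> MISS (open row2); precharges=1
Acc 6: bank2 row0 -> MISS (open row0); precharges=2
Acc 7: bank0 row2 -> MISS (open row2); precharges=3
Acc 8: bank0 row2 -> HIT
Acc 9: bank2 row1 -> MISS (open row1); precharges=4
Acc 10: bank2 row4 -> MISS (open row4); precharges=5
Acc 11: bank1 row4 -> MISS (open row4); precharges=6
Acc 12: bank2 row3 -> MISS (open row3); precharges=7
Acc 13: bank0 row3 -> MISS (open row3); precharges=8
Acc 14: bank1 row1 -> MISS (open row1); precharges=9

Answer: M M H M M M M H M M M M M M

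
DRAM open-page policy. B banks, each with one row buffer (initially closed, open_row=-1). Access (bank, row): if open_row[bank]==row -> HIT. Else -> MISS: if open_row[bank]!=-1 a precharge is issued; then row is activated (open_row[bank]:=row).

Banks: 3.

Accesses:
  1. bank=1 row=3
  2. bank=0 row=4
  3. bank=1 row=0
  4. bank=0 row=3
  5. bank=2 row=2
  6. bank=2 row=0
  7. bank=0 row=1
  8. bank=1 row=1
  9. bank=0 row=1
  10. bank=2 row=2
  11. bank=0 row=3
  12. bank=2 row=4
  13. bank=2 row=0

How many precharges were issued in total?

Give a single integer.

Answer: 9

Derivation:
Acc 1: bank1 row3 -> MISS (open row3); precharges=0
Acc 2: bank0 row4 -> MISS (open row4); precharges=0
Acc 3: bank1 row0 -> MISS (open row0); precharges=1
Acc 4: bank0 row3 -> MISS (open row3); precharges=2
Acc 5: bank2 row2 -> MISS (open row2); precharges=2
Acc 6: bank2 row0 -> MISS (open row0); precharges=3
Acc 7: bank0 row1 -> MISS (open row1); precharges=4
Acc 8: bank1 row1 -> MISS (open row1); precharges=5
Acc 9: bank0 row1 -> HIT
Acc 10: bank2 row2 -> MISS (open row2); precharges=6
Acc 11: bank0 row3 -> MISS (open row3); precharges=7
Acc 12: bank2 row4 -> MISS (open row4); precharges=8
Acc 13: bank2 row0 -> MISS (open row0); precharges=9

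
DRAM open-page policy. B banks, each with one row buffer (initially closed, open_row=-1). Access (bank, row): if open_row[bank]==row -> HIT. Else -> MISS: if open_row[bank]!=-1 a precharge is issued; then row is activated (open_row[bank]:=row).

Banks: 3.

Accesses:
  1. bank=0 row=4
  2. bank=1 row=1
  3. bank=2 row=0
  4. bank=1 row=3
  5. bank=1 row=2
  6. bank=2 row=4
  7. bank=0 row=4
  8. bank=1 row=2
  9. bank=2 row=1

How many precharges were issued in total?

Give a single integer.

Acc 1: bank0 row4 -> MISS (open row4); precharges=0
Acc 2: bank1 row1 -> MISS (open row1); precharges=0
Acc 3: bank2 row0 -> MISS (open row0); precharges=0
Acc 4: bank1 row3 -> MISS (open row3); precharges=1
Acc 5: bank1 row2 -> MISS (open row2); precharges=2
Acc 6: bank2 row4 -> MISS (open row4); precharges=3
Acc 7: bank0 row4 -> HIT
Acc 8: bank1 row2 -> HIT
Acc 9: bank2 row1 -> MISS (open row1); precharges=4

Answer: 4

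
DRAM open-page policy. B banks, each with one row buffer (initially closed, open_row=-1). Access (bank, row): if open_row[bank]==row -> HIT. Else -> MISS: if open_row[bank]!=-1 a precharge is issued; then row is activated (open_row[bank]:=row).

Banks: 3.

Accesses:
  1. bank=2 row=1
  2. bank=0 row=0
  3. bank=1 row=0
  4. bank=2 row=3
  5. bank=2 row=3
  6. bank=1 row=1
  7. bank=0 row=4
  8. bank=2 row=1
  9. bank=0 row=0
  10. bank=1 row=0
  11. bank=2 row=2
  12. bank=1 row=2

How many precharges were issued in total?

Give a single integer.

Acc 1: bank2 row1 -> MISS (open row1); precharges=0
Acc 2: bank0 row0 -> MISS (open row0); precharges=0
Acc 3: bank1 row0 -> MISS (open row0); precharges=0
Acc 4: bank2 row3 -> MISS (open row3); precharges=1
Acc 5: bank2 row3 -> HIT
Acc 6: bank1 row1 -> MISS (open row1); precharges=2
Acc 7: bank0 row4 -> MISS (open row4); precharges=3
Acc 8: bank2 row1 -> MISS (open row1); precharges=4
Acc 9: bank0 row0 -> MISS (open row0); precharges=5
Acc 10: bank1 row0 -> MISS (open row0); precharges=6
Acc 11: bank2 row2 -> MISS (open row2); precharges=7
Acc 12: bank1 row2 -> MISS (open row2); precharges=8

Answer: 8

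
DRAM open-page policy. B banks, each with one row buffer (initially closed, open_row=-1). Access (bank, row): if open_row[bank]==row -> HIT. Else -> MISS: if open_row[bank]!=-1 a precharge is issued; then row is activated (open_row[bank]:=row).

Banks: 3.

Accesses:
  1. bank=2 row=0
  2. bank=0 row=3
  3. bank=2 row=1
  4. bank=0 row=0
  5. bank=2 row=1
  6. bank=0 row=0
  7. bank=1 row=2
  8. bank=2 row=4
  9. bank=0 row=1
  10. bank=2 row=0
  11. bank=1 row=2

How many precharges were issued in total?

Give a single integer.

Answer: 5

Derivation:
Acc 1: bank2 row0 -> MISS (open row0); precharges=0
Acc 2: bank0 row3 -> MISS (open row3); precharges=0
Acc 3: bank2 row1 -> MISS (open row1); precharges=1
Acc 4: bank0 row0 -> MISS (open row0); precharges=2
Acc 5: bank2 row1 -> HIT
Acc 6: bank0 row0 -> HIT
Acc 7: bank1 row2 -> MISS (open row2); precharges=2
Acc 8: bank2 row4 -> MISS (open row4); precharges=3
Acc 9: bank0 row1 -> MISS (open row1); precharges=4
Acc 10: bank2 row0 -> MISS (open row0); precharges=5
Acc 11: bank1 row2 -> HIT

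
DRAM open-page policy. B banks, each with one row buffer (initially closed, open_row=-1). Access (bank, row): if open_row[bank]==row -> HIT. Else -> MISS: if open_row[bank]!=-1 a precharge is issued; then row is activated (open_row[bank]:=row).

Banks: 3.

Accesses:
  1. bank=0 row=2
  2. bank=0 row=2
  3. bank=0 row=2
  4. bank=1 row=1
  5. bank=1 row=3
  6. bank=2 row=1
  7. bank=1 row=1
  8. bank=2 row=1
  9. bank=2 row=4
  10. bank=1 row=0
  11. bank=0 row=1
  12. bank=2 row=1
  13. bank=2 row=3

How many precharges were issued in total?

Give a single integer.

Acc 1: bank0 row2 -> MISS (open row2); precharges=0
Acc 2: bank0 row2 -> HIT
Acc 3: bank0 row2 -> HIT
Acc 4: bank1 row1 -> MISS (open row1); precharges=0
Acc 5: bank1 row3 -> MISS (open row3); precharges=1
Acc 6: bank2 row1 -> MISS (open row1); precharges=1
Acc 7: bank1 row1 -> MISS (open row1); precharges=2
Acc 8: bank2 row1 -> HIT
Acc 9: bank2 row4 -> MISS (open row4); precharges=3
Acc 10: bank1 row0 -> MISS (open row0); precharges=4
Acc 11: bank0 row1 -> MISS (open row1); precharges=5
Acc 12: bank2 row1 -> MISS (open row1); precharges=6
Acc 13: bank2 row3 -> MISS (open row3); precharges=7

Answer: 7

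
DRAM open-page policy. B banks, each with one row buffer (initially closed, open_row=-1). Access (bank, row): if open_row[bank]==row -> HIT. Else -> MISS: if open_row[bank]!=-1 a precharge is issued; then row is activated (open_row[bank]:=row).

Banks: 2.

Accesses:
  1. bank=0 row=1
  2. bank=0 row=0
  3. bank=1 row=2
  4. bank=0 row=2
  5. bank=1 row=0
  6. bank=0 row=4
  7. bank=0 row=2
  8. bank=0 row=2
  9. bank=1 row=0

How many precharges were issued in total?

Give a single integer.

Acc 1: bank0 row1 -> MISS (open row1); precharges=0
Acc 2: bank0 row0 -> MISS (open row0); precharges=1
Acc 3: bank1 row2 -> MISS (open row2); precharges=1
Acc 4: bank0 row2 -> MISS (open row2); precharges=2
Acc 5: bank1 row0 -> MISS (open row0); precharges=3
Acc 6: bank0 row4 -> MISS (open row4); precharges=4
Acc 7: bank0 row2 -> MISS (open row2); precharges=5
Acc 8: bank0 row2 -> HIT
Acc 9: bank1 row0 -> HIT

Answer: 5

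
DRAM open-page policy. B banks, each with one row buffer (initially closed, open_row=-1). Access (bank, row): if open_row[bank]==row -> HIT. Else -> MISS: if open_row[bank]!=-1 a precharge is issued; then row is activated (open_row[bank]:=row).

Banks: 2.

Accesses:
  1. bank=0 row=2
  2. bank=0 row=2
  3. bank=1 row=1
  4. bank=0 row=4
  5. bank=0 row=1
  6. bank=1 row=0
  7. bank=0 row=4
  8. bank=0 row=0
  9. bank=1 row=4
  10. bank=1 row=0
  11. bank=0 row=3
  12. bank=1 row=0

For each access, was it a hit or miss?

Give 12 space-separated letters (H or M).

Answer: M H M M M M M M M M M H

Derivation:
Acc 1: bank0 row2 -> MISS (open row2); precharges=0
Acc 2: bank0 row2 -> HIT
Acc 3: bank1 row1 -> MISS (open row1); precharges=0
Acc 4: bank0 row4 -> MISS (open row4); precharges=1
Acc 5: bank0 row1 -> MISS (open row1); precharges=2
Acc 6: bank1 row0 -> MISS (open row0); precharges=3
Acc 7: bank0 row4 -> MISS (open row4); precharges=4
Acc 8: bank0 row0 -> MISS (open row0); precharges=5
Acc 9: bank1 row4 -> MISS (open row4); precharges=6
Acc 10: bank1 row0 -> MISS (open row0); precharges=7
Acc 11: bank0 row3 -> MISS (open row3); precharges=8
Acc 12: bank1 row0 -> HIT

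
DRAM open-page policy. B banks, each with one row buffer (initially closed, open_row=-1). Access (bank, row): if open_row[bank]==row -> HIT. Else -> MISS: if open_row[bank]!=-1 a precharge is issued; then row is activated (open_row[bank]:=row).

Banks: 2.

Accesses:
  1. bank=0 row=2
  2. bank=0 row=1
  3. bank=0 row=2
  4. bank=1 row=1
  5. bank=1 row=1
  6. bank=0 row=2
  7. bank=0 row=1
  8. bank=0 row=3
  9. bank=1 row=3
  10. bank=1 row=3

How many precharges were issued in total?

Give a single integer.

Answer: 5

Derivation:
Acc 1: bank0 row2 -> MISS (open row2); precharges=0
Acc 2: bank0 row1 -> MISS (open row1); precharges=1
Acc 3: bank0 row2 -> MISS (open row2); precharges=2
Acc 4: bank1 row1 -> MISS (open row1); precharges=2
Acc 5: bank1 row1 -> HIT
Acc 6: bank0 row2 -> HIT
Acc 7: bank0 row1 -> MISS (open row1); precharges=3
Acc 8: bank0 row3 -> MISS (open row3); precharges=4
Acc 9: bank1 row3 -> MISS (open row3); precharges=5
Acc 10: bank1 row3 -> HIT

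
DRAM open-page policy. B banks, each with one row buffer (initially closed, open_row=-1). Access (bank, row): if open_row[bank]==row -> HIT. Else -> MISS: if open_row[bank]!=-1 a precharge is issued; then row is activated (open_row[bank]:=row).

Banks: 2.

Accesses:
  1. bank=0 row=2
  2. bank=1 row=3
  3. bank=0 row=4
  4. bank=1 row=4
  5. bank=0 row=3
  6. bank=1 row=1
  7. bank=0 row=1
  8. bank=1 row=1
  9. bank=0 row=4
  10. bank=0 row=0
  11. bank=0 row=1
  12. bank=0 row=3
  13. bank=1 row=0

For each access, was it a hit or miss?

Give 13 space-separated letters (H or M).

Acc 1: bank0 row2 -> MISS (open row2); precharges=0
Acc 2: bank1 row3 -> MISS (open row3); precharges=0
Acc 3: bank0 row4 -> MISS (open row4); precharges=1
Acc 4: bank1 row4 -> MISS (open row4); precharges=2
Acc 5: bank0 row3 -> MISS (open row3); precharges=3
Acc 6: bank1 row1 -> MISS (open row1); precharges=4
Acc 7: bank0 row1 -> MISS (open row1); precharges=5
Acc 8: bank1 row1 -> HIT
Acc 9: bank0 row4 -> MISS (open row4); precharges=6
Acc 10: bank0 row0 -> MISS (open row0); precharges=7
Acc 11: bank0 row1 -> MISS (open row1); precharges=8
Acc 12: bank0 row3 -> MISS (open row3); precharges=9
Acc 13: bank1 row0 -> MISS (open row0); precharges=10

Answer: M M M M M M M H M M M M M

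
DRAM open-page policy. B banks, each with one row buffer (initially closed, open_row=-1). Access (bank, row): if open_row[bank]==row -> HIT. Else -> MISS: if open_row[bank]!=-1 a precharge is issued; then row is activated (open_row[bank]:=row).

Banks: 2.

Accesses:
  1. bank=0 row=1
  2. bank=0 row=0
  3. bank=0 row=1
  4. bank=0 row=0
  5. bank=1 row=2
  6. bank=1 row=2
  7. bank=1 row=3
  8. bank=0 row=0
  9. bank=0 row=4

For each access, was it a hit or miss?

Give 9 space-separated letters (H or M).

Answer: M M M M M H M H M

Derivation:
Acc 1: bank0 row1 -> MISS (open row1); precharges=0
Acc 2: bank0 row0 -> MISS (open row0); precharges=1
Acc 3: bank0 row1 -> MISS (open row1); precharges=2
Acc 4: bank0 row0 -> MISS (open row0); precharges=3
Acc 5: bank1 row2 -> MISS (open row2); precharges=3
Acc 6: bank1 row2 -> HIT
Acc 7: bank1 row3 -> MISS (open row3); precharges=4
Acc 8: bank0 row0 -> HIT
Acc 9: bank0 row4 -> MISS (open row4); precharges=5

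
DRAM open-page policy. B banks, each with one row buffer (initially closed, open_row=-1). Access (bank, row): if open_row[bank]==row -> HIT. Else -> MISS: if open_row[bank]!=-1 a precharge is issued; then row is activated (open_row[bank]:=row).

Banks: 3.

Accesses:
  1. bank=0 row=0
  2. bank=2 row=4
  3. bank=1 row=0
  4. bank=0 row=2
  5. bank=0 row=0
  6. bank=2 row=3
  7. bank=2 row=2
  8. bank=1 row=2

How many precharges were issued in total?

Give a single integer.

Answer: 5

Derivation:
Acc 1: bank0 row0 -> MISS (open row0); precharges=0
Acc 2: bank2 row4 -> MISS (open row4); precharges=0
Acc 3: bank1 row0 -> MISS (open row0); precharges=0
Acc 4: bank0 row2 -> MISS (open row2); precharges=1
Acc 5: bank0 row0 -> MISS (open row0); precharges=2
Acc 6: bank2 row3 -> MISS (open row3); precharges=3
Acc 7: bank2 row2 -> MISS (open row2); precharges=4
Acc 8: bank1 row2 -> MISS (open row2); precharges=5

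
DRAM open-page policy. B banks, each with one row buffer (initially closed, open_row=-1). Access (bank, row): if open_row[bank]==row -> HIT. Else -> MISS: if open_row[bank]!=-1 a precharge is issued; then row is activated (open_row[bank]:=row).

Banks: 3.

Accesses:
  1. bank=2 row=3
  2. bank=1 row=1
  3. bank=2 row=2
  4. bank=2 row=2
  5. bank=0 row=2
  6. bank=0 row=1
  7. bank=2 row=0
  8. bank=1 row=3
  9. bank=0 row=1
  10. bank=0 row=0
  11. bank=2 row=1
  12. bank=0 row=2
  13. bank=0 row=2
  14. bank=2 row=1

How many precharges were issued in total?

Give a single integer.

Answer: 7

Derivation:
Acc 1: bank2 row3 -> MISS (open row3); precharges=0
Acc 2: bank1 row1 -> MISS (open row1); precharges=0
Acc 3: bank2 row2 -> MISS (open row2); precharges=1
Acc 4: bank2 row2 -> HIT
Acc 5: bank0 row2 -> MISS (open row2); precharges=1
Acc 6: bank0 row1 -> MISS (open row1); precharges=2
Acc 7: bank2 row0 -> MISS (open row0); precharges=3
Acc 8: bank1 row3 -> MISS (open row3); precharges=4
Acc 9: bank0 row1 -> HIT
Acc 10: bank0 row0 -> MISS (open row0); precharges=5
Acc 11: bank2 row1 -> MISS (open row1); precharges=6
Acc 12: bank0 row2 -> MISS (open row2); precharges=7
Acc 13: bank0 row2 -> HIT
Acc 14: bank2 row1 -> HIT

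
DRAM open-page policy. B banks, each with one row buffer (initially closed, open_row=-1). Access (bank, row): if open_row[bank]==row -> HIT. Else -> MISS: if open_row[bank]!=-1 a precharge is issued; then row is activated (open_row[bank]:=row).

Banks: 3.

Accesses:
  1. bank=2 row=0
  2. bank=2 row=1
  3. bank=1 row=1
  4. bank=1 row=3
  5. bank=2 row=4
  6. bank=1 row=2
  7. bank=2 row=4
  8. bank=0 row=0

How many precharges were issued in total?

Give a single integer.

Answer: 4

Derivation:
Acc 1: bank2 row0 -> MISS (open row0); precharges=0
Acc 2: bank2 row1 -> MISS (open row1); precharges=1
Acc 3: bank1 row1 -> MISS (open row1); precharges=1
Acc 4: bank1 row3 -> MISS (open row3); precharges=2
Acc 5: bank2 row4 -> MISS (open row4); precharges=3
Acc 6: bank1 row2 -> MISS (open row2); precharges=4
Acc 7: bank2 row4 -> HIT
Acc 8: bank0 row0 -> MISS (open row0); precharges=4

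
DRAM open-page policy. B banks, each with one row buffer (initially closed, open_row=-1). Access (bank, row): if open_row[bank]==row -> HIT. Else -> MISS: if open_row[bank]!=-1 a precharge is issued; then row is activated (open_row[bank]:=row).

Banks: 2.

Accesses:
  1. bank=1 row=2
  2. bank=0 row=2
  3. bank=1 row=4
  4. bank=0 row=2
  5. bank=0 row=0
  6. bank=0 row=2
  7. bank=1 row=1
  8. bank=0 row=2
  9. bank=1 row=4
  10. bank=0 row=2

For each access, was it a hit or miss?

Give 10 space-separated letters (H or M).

Answer: M M M H M M M H M H

Derivation:
Acc 1: bank1 row2 -> MISS (open row2); precharges=0
Acc 2: bank0 row2 -> MISS (open row2); precharges=0
Acc 3: bank1 row4 -> MISS (open row4); precharges=1
Acc 4: bank0 row2 -> HIT
Acc 5: bank0 row0 -> MISS (open row0); precharges=2
Acc 6: bank0 row2 -> MISS (open row2); precharges=3
Acc 7: bank1 row1 -> MISS (open row1); precharges=4
Acc 8: bank0 row2 -> HIT
Acc 9: bank1 row4 -> MISS (open row4); precharges=5
Acc 10: bank0 row2 -> HIT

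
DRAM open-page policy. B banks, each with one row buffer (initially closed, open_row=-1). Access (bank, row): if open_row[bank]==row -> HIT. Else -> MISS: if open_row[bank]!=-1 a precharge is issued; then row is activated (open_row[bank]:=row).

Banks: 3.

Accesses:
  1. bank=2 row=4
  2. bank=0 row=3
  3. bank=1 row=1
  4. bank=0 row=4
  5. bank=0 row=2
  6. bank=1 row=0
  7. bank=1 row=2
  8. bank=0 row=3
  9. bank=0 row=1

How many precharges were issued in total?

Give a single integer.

Acc 1: bank2 row4 -> MISS (open row4); precharges=0
Acc 2: bank0 row3 -> MISS (open row3); precharges=0
Acc 3: bank1 row1 -> MISS (open row1); precharges=0
Acc 4: bank0 row4 -> MISS (open row4); precharges=1
Acc 5: bank0 row2 -> MISS (open row2); precharges=2
Acc 6: bank1 row0 -> MISS (open row0); precharges=3
Acc 7: bank1 row2 -> MISS (open row2); precharges=4
Acc 8: bank0 row3 -> MISS (open row3); precharges=5
Acc 9: bank0 row1 -> MISS (open row1); precharges=6

Answer: 6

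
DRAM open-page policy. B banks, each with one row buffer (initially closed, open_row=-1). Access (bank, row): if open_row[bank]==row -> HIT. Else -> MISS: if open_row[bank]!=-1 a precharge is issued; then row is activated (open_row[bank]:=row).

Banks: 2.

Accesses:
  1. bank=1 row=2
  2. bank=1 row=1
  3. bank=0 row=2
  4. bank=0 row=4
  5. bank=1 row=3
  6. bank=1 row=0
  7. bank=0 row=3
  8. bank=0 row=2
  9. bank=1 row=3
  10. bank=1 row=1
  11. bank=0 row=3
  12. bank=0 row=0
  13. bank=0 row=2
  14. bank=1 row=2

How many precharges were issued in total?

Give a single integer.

Answer: 12

Derivation:
Acc 1: bank1 row2 -> MISS (open row2); precharges=0
Acc 2: bank1 row1 -> MISS (open row1); precharges=1
Acc 3: bank0 row2 -> MISS (open row2); precharges=1
Acc 4: bank0 row4 -> MISS (open row4); precharges=2
Acc 5: bank1 row3 -> MISS (open row3); precharges=3
Acc 6: bank1 row0 -> MISS (open row0); precharges=4
Acc 7: bank0 row3 -> MISS (open row3); precharges=5
Acc 8: bank0 row2 -> MISS (open row2); precharges=6
Acc 9: bank1 row3 -> MISS (open row3); precharges=7
Acc 10: bank1 row1 -> MISS (open row1); precharges=8
Acc 11: bank0 row3 -> MISS (open row3); precharges=9
Acc 12: bank0 row0 -> MISS (open row0); precharges=10
Acc 13: bank0 row2 -> MISS (open row2); precharges=11
Acc 14: bank1 row2 -> MISS (open row2); precharges=12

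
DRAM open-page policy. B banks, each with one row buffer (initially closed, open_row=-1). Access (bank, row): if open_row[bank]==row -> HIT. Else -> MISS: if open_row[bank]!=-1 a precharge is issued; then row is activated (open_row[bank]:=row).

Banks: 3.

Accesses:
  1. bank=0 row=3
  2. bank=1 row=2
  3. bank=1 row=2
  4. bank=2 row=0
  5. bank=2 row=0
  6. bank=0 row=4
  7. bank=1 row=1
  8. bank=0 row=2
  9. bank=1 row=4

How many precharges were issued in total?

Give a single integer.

Answer: 4

Derivation:
Acc 1: bank0 row3 -> MISS (open row3); precharges=0
Acc 2: bank1 row2 -> MISS (open row2); precharges=0
Acc 3: bank1 row2 -> HIT
Acc 4: bank2 row0 -> MISS (open row0); precharges=0
Acc 5: bank2 row0 -> HIT
Acc 6: bank0 row4 -> MISS (open row4); precharges=1
Acc 7: bank1 row1 -> MISS (open row1); precharges=2
Acc 8: bank0 row2 -> MISS (open row2); precharges=3
Acc 9: bank1 row4 -> MISS (open row4); precharges=4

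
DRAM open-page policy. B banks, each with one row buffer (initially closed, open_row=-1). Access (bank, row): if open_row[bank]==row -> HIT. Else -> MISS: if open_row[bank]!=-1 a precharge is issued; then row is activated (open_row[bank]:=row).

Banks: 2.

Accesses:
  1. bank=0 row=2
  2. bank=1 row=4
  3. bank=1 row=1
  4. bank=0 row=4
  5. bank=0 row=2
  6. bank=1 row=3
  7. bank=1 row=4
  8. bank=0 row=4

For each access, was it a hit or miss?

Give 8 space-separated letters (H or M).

Acc 1: bank0 row2 -> MISS (open row2); precharges=0
Acc 2: bank1 row4 -> MISS (open row4); precharges=0
Acc 3: bank1 row1 -> MISS (open row1); precharges=1
Acc 4: bank0 row4 -> MISS (open row4); precharges=2
Acc 5: bank0 row2 -> MISS (open row2); precharges=3
Acc 6: bank1 row3 -> MISS (open row3); precharges=4
Acc 7: bank1 row4 -> MISS (open row4); precharges=5
Acc 8: bank0 row4 -> MISS (open row4); precharges=6

Answer: M M M M M M M M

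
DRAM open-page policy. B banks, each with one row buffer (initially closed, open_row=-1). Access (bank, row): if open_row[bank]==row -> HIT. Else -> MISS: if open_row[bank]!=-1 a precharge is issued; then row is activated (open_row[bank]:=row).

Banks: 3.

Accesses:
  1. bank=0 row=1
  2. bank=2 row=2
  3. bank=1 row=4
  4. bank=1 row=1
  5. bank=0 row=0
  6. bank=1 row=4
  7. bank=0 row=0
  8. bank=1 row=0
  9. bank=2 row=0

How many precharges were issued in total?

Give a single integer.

Acc 1: bank0 row1 -> MISS (open row1); precharges=0
Acc 2: bank2 row2 -> MISS (open row2); precharges=0
Acc 3: bank1 row4 -> MISS (open row4); precharges=0
Acc 4: bank1 row1 -> MISS (open row1); precharges=1
Acc 5: bank0 row0 -> MISS (open row0); precharges=2
Acc 6: bank1 row4 -> MISS (open row4); precharges=3
Acc 7: bank0 row0 -> HIT
Acc 8: bank1 row0 -> MISS (open row0); precharges=4
Acc 9: bank2 row0 -> MISS (open row0); precharges=5

Answer: 5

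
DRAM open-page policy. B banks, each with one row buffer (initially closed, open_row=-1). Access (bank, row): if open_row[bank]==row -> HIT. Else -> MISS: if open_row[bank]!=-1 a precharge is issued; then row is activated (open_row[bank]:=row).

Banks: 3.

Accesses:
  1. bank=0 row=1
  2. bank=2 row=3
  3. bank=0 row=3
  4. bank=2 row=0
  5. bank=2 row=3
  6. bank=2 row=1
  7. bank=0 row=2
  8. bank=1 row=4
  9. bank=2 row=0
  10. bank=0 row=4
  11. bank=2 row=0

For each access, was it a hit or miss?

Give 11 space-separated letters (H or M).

Acc 1: bank0 row1 -> MISS (open row1); precharges=0
Acc 2: bank2 row3 -> MISS (open row3); precharges=0
Acc 3: bank0 row3 -> MISS (open row3); precharges=1
Acc 4: bank2 row0 -> MISS (open row0); precharges=2
Acc 5: bank2 row3 -> MISS (open row3); precharges=3
Acc 6: bank2 row1 -> MISS (open row1); precharges=4
Acc 7: bank0 row2 -> MISS (open row2); precharges=5
Acc 8: bank1 row4 -> MISS (open row4); precharges=5
Acc 9: bank2 row0 -> MISS (open row0); precharges=6
Acc 10: bank0 row4 -> MISS (open row4); precharges=7
Acc 11: bank2 row0 -> HIT

Answer: M M M M M M M M M M H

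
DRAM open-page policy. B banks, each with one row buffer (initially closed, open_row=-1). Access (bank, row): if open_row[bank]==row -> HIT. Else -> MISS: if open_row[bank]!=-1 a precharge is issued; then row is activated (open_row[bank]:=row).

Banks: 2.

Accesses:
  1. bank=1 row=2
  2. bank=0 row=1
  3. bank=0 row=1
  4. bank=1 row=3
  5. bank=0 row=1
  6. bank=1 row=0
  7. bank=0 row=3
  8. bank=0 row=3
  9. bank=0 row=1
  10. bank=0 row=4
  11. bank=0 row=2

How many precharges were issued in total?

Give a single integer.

Answer: 6

Derivation:
Acc 1: bank1 row2 -> MISS (open row2); precharges=0
Acc 2: bank0 row1 -> MISS (open row1); precharges=0
Acc 3: bank0 row1 -> HIT
Acc 4: bank1 row3 -> MISS (open row3); precharges=1
Acc 5: bank0 row1 -> HIT
Acc 6: bank1 row0 -> MISS (open row0); precharges=2
Acc 7: bank0 row3 -> MISS (open row3); precharges=3
Acc 8: bank0 row3 -> HIT
Acc 9: bank0 row1 -> MISS (open row1); precharges=4
Acc 10: bank0 row4 -> MISS (open row4); precharges=5
Acc 11: bank0 row2 -> MISS (open row2); precharges=6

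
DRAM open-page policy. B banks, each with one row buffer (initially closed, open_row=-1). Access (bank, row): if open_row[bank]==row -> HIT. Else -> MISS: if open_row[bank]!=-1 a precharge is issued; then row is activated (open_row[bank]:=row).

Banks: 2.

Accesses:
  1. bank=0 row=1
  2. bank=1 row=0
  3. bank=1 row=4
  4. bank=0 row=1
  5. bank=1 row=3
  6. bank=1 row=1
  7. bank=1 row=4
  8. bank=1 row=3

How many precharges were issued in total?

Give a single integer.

Acc 1: bank0 row1 -> MISS (open row1); precharges=0
Acc 2: bank1 row0 -> MISS (open row0); precharges=0
Acc 3: bank1 row4 -> MISS (open row4); precharges=1
Acc 4: bank0 row1 -> HIT
Acc 5: bank1 row3 -> MISS (open row3); precharges=2
Acc 6: bank1 row1 -> MISS (open row1); precharges=3
Acc 7: bank1 row4 -> MISS (open row4); precharges=4
Acc 8: bank1 row3 -> MISS (open row3); precharges=5

Answer: 5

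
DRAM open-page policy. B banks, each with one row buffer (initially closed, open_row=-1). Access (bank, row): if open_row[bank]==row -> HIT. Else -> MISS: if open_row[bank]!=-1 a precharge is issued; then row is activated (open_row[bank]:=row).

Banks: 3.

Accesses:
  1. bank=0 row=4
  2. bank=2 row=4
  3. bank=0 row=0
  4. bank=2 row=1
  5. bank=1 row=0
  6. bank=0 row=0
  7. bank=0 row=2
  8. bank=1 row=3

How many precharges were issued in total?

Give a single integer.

Answer: 4

Derivation:
Acc 1: bank0 row4 -> MISS (open row4); precharges=0
Acc 2: bank2 row4 -> MISS (open row4); precharges=0
Acc 3: bank0 row0 -> MISS (open row0); precharges=1
Acc 4: bank2 row1 -> MISS (open row1); precharges=2
Acc 5: bank1 row0 -> MISS (open row0); precharges=2
Acc 6: bank0 row0 -> HIT
Acc 7: bank0 row2 -> MISS (open row2); precharges=3
Acc 8: bank1 row3 -> MISS (open row3); precharges=4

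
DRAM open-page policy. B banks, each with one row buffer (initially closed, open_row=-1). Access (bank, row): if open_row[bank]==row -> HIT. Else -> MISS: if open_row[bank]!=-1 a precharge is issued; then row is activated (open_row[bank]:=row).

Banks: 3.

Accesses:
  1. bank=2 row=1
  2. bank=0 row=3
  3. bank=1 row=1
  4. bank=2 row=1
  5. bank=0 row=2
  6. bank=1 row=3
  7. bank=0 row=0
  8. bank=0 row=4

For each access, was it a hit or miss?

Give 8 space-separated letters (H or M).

Answer: M M M H M M M M

Derivation:
Acc 1: bank2 row1 -> MISS (open row1); precharges=0
Acc 2: bank0 row3 -> MISS (open row3); precharges=0
Acc 3: bank1 row1 -> MISS (open row1); precharges=0
Acc 4: bank2 row1 -> HIT
Acc 5: bank0 row2 -> MISS (open row2); precharges=1
Acc 6: bank1 row3 -> MISS (open row3); precharges=2
Acc 7: bank0 row0 -> MISS (open row0); precharges=3
Acc 8: bank0 row4 -> MISS (open row4); precharges=4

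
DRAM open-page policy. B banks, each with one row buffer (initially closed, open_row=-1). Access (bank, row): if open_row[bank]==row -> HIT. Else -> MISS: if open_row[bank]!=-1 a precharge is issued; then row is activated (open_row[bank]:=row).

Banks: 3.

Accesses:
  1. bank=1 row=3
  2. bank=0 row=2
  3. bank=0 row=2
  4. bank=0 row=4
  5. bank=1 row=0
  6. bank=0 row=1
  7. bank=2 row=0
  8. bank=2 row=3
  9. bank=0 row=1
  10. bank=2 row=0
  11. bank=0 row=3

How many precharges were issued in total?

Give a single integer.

Answer: 6

Derivation:
Acc 1: bank1 row3 -> MISS (open row3); precharges=0
Acc 2: bank0 row2 -> MISS (open row2); precharges=0
Acc 3: bank0 row2 -> HIT
Acc 4: bank0 row4 -> MISS (open row4); precharges=1
Acc 5: bank1 row0 -> MISS (open row0); precharges=2
Acc 6: bank0 row1 -> MISS (open row1); precharges=3
Acc 7: bank2 row0 -> MISS (open row0); precharges=3
Acc 8: bank2 row3 -> MISS (open row3); precharges=4
Acc 9: bank0 row1 -> HIT
Acc 10: bank2 row0 -> MISS (open row0); precharges=5
Acc 11: bank0 row3 -> MISS (open row3); precharges=6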